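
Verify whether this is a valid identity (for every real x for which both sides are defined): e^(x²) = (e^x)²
No, this is NOT an identity.

Claim: e^(x²) = (e^x)².
Test a specific point where both sides are defined: x = -1.
LHS = e^(x²) ≈ 2.7183
RHS = (e^x)² ≈ 0.1353
Since 2.7183 ≠ 0.1353, the equation fails at this point, so it cannot hold for every real x for which both sides are defined.
(e^x)² = e^(2x), and 2x ≠ x² in general.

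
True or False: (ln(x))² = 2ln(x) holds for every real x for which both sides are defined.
False.

Claim: (ln(x))² = 2ln(x).
Test a specific point where both sides are defined: x = 5.
LHS = (ln(x))² ≈ 2.5903
RHS = 2ln(x) ≈ 3.2189
Since 2.5903 ≠ 3.2189, the equation fails at this point, so it cannot hold for every real x for which both sides are defined.
2ln(x) equals ln(x²), which is not the same as (ln x)².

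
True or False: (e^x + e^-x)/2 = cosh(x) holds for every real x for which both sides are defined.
Claim: (e^x + e^-x)/2 = cosh(x).
Reasoning: This is exactly the definition of the hyperbolic cosine: cosh(x) := (e^x + e^-x)/2.
So the two sides agree for every real x for which both sides are defined.

Conclusion: True.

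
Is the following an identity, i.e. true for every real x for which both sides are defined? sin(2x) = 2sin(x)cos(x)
Yes, this is an identity.

Claim: sin(2x) = 2sin(x)cos(x).
Reasoning: Put y = x in the addition formula sin(x+y) = sin(x)cos(y) + cos(x)sin(y): sin(2x) = sin(x)cos(x) + cos(x)sin(x) = 2sin(x)cos(x).
So the two sides agree for every real x for which both sides are defined.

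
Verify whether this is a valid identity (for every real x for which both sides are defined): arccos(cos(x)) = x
Claim: arccos(cos(x)) = x.
Test a specific point where both sides are defined: x = -π/4.
LHS = arccos(cos(x)) ≈ 0.7854
RHS = x ≈ -0.7854
Since 0.7854 ≠ -0.7854, the equation fails at this point, so it cannot hold for every real x for which both sides are defined.
arccos only returns values in [0, π], so arccos(cos(x)) = x holds only for x in that interval, not for all real x.

Conclusion: No, this is NOT an identity.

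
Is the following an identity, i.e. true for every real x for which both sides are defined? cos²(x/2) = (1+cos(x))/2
Yes, this is an identity.

Claim: cos²(x/2) = (1+cos(x))/2.
Reasoning: Use cos(2θ) = 2cos²θ - 1 with θ = x/2: cos(x) = 2cos²(x/2) - 1. Solving for cos²(x/2) gives (1 + cos(x))/2.
So the two sides agree for every real x for which both sides are defined.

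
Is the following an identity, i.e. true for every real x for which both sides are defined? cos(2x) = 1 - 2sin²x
Yes, this is an identity.

Claim: cos(2x) = 1 - 2sin²x.
Reasoning: cos(2x) = cos²x - sin²x. Replace cos²x by 1 - sin²x: (1 - sin²x) - sin²x = 1 - 2sin²x.
So the two sides agree for every real x for which both sides are defined.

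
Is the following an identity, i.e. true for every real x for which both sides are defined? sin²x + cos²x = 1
Yes, this is an identity.

Claim: sin²x + cos²x = 1.
Reasoning: The point (cos x, sin x) lies on the unit circle X² + Y² = 1, so cos²x + sin²x = 1 for every real x.
So the two sides agree for every real x for which both sides are defined.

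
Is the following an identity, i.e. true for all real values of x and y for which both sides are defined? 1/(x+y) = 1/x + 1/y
Claim: 1/(x+y) = 1/x + 1/y.
Test a specific point where both sides are defined: x = 5, y = 1/2.
LHS = 1/(x+y) ≈ 0.1818
RHS = 1/x + 1/y ≈ 2.2000
Since 0.1818 ≠ 2.2000, the equation fails at this point, so it cannot hold for all real values of x and y for which both sides are defined.
1/x + 1/y = (x+y)/(xy), which is not 1/(x+y).

Conclusion: No, this is NOT an identity.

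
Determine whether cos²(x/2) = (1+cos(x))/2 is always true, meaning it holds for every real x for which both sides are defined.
Yes, this is an identity.

Claim: cos²(x/2) = (1+cos(x))/2.
Reasoning: Use cos(2θ) = 2cos²θ - 1 with θ = x/2: cos(x) = 2cos²(x/2) - 1. Solving for cos²(x/2) gives (1 + cos(x))/2.
So the two sides agree for every real x for which both sides are defined.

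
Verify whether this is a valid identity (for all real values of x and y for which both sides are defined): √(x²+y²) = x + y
Claim: √(x²+y²) = x + y.
Test a specific point where both sides are defined: x = 3, y = 1/2.
LHS = √(x²+y²) ≈ 3.0414
RHS = x + y ≈ 3.5000
Since 3.0414 ≠ 3.5000, the equation fails at this point, so it cannot hold for all real values of x and y for which both sides are defined.
(x+y)² = x² + 2xy + y², not x² + y², so the square root does not split this way.

Conclusion: No, this is NOT an identity.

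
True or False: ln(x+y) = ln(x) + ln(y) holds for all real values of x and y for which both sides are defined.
Claim: ln(x+y) = ln(x) + ln(y).
Test a specific point where both sides are defined: x = 3/2, y = 5.
LHS = ln(x+y) ≈ 1.8718
RHS = ln(x) + ln(y) ≈ 2.0149
Since 1.8718 ≠ 2.0149, the equation fails at this point, so it cannot hold for all real values of x and y for which both sides are defined.
ln(x) + ln(y) = ln(xy), not ln(x+y).

Conclusion: False.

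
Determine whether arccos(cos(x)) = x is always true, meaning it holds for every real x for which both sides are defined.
No, this is NOT an identity.

Claim: arccos(cos(x)) = x.
Test a specific point where both sides are defined: x = -π/4.
LHS = arccos(cos(x)) ≈ 0.7854
RHS = x ≈ -0.7854
Since 0.7854 ≠ -0.7854, the equation fails at this point, so it cannot hold for every real x for which both sides are defined.
arccos only returns values in [0, π], so arccos(cos(x)) = x holds only for x in that interval, not for all real x.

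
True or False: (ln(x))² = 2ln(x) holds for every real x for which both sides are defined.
False.

Claim: (ln(x))² = 2ln(x).
Test a specific point where both sides are defined: x = 5.
LHS = (ln(x))² ≈ 2.5903
RHS = 2ln(x) ≈ 3.2189
Since 2.5903 ≠ 3.2189, the equation fails at this point, so it cannot hold for every real x for which both sides are defined.
2ln(x) equals ln(x²), which is not the same as (ln x)².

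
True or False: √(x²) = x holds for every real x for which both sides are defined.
False.

Claim: √(x²) = x.
Test a specific point where both sides are defined: x = -1.
LHS = √(x²) ≈ 1.0000
RHS = x ≈ -1.0000
Since 1.0000 ≠ -1.0000, the equation fails at this point, so it cannot hold for every real x for which both sides are defined.
√(x²) = |x|, which differs from x whenever x < 0 (both sides are defined for every real x).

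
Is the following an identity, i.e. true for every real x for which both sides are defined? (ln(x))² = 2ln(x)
No, this is NOT an identity.

Claim: (ln(x))² = 2ln(x).
Test a specific point where both sides are defined: x = 3/2.
LHS = (ln(x))² ≈ 0.1644
RHS = 2ln(x) ≈ 0.8109
Since 0.1644 ≠ 0.8109, the equation fails at this point, so it cannot hold for every real x for which both sides are defined.
2ln(x) equals ln(x²), which is not the same as (ln x)².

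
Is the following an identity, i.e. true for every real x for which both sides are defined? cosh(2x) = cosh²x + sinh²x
Claim: cosh(2x) = cosh²x + sinh²x.
Reasoning: cosh²x = (e^(2x) + 2 + e^(-2x))/4 and sinh²x = (e^(2x) - 2 + e^(-2x))/4. Adding gives (2e^(2x) + 2e^(-2x))/4 = (e^(2x) + e^(-2x))/2 = cosh(2x).
So the two sides agree for every real x for which both sides are defined.

Conclusion: Yes, this is an identity.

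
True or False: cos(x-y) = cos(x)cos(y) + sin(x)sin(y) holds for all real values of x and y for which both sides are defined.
Claim: cos(x-y) = cos(x)cos(y) + sin(x)sin(y).
Reasoning: Replace y by -y in cos(x+y) = cos(x)cos(y) - sin(x)sin(y) and use cos(-y) = cos(y), sin(-y) = -sin(y): cos(x-y) = cos(x)cos(y) + sin(x)sin(y).
So the two sides agree for all real values of x and y for which both sides are defined.

Conclusion: True.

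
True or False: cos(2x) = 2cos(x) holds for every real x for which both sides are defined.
Claim: cos(2x) = 2cos(x).
Test a specific point where both sides are defined: x = π/6.
LHS = cos(2x) ≈ 0.5000
RHS = 2cos(x) ≈ 1.7321
Since 0.5000 ≠ 1.7321, the equation fails at this point, so it cannot hold for every real x for which both sides are defined.
The correct double-angle formula is cos(2x) = cos²x - sin²x.

Conclusion: False.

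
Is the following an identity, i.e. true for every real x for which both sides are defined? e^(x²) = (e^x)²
Claim: e^(x²) = (e^x)².
Test a specific point where both sides are defined: x = 3/2.
LHS = e^(x²) ≈ 9.4877
RHS = (e^x)² ≈ 20.0855
Since 9.4877 ≠ 20.0855, the equation fails at this point, so it cannot hold for every real x for which both sides are defined.
(e^x)² = e^(2x), and 2x ≠ x² in general.

Conclusion: No, this is NOT an identity.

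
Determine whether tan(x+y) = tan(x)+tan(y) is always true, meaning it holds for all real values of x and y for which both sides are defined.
Claim: tan(x+y) = tan(x)+tan(y).
Test a specific point where both sides are defined: x = -π/3, y = π/6.
LHS = tan(x+y) ≈ -0.5774
RHS = tan(x)+tan(y) ≈ -1.1547
Since -0.5774 ≠ -1.1547, the equation fails at this point, so it cannot hold for all real values of x and y for which both sides are defined.
The correct formula is tan(x+y) = (tan(x) + tan(y))/(1 - tan(x)tan(y)).

Conclusion: No, this is NOT an identity.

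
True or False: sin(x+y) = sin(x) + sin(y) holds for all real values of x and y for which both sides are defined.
False.

Claim: sin(x+y) = sin(x) + sin(y).
Test a specific point where both sides are defined: x = π/4, y = π.
LHS = sin(x+y) ≈ -0.7071
RHS = sin(x) + sin(y) ≈ 0.7071
Since -0.7071 ≠ 0.7071, the equation fails at this point, so it cannot hold for all real values of x and y for which both sides are defined.
The correct expansion is sin(x+y) = sin(x)cos(y) + cos(x)sin(y); sine is not additive.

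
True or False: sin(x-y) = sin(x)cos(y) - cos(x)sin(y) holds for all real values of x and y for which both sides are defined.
True.

Claim: sin(x-y) = sin(x)cos(y) - cos(x)sin(y).
Reasoning: Replace y by -y in sin(x+y) = sin(x)cos(y) + cos(x)sin(y) and use cos(-y) = cos(y), sin(-y) = -sin(y): sin(x-y) = sin(x)cos(y) - cos(x)sin(y).
So the two sides agree for all real values of x and y for which both sides are defined.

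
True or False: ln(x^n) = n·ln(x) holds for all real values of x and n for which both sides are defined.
True.

Claim: ln(x^n) = n·ln(x).
Reasoning: The right side requires x > 0. For x > 0, x^n = (e^(ln x))^n = e^(n·ln x), so taking ln of both sides gives ln(x^n) = n·ln(x).
So the two sides agree for all real values of x and n for which both sides are defined.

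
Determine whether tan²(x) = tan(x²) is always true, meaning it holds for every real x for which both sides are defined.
Claim: tan²(x) = tan(x²).
Test a specific point where both sides are defined: x = π/6.
LHS = tan²(x) ≈ 0.3333
RHS = tan(x²) ≈ 0.2812
Since 0.3333 ≠ 0.2812, the equation fails at this point, so it cannot hold for every real x for which both sides are defined.
tan²(x) means (tan x)², squaring the output; tan(x²) squares the input. These are different functions.

Conclusion: No, this is NOT an identity.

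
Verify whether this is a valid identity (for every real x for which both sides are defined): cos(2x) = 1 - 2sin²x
Yes, this is an identity.

Claim: cos(2x) = 1 - 2sin²x.
Reasoning: cos(2x) = cos²x - sin²x. Replace cos²x by 1 - sin²x: (1 - sin²x) - sin²x = 1 - 2sin²x.
So the two sides agree for every real x for which both sides are defined.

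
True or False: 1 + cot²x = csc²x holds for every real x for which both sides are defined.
Claim: 1 + cot²x = csc²x.
Reasoning: Start from sin²x + cos²x = 1 and divide every term by sin²x (allowed wherever cot x and csc x are defined): 1 + cot²x = 1/sin²x = csc²x.
So the two sides agree for every real x for which both sides are defined.

Conclusion: True.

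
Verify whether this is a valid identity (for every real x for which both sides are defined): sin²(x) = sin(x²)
No, this is NOT an identity.

Claim: sin²(x) = sin(x²).
Test a specific point where both sides are defined: x = -π/4.
LHS = sin²(x) ≈ 0.5000
RHS = sin(x²) ≈ 0.5785
Since 0.5000 ≠ 0.5785, the equation fails at this point, so it cannot hold for every real x for which both sides are defined.
sin²(x) means (sin x)², squaring the output; sin(x²) squares the input. These are different functions.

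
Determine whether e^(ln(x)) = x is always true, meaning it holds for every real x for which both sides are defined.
Yes, this is an identity.

Claim: e^(ln(x)) = x.
Reasoning: For x > 0, ln(x) is by definition the exponent p such that e^p = x. Raising e to that exponent therefore returns x: e^(ln x) = x.
So the two sides agree for every real x for which both sides are defined.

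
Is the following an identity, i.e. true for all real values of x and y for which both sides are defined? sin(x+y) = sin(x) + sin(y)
Claim: sin(x+y) = sin(x) + sin(y).
Test a specific point where both sides are defined: x = 2π/3, y = π/6.
LHS = sin(x+y) ≈ 0.5000
RHS = sin(x) + sin(y) ≈ 1.3660
Since 0.5000 ≠ 1.3660, the equation fails at this point, so it cannot hold for all real values of x and y for which both sides are defined.
The correct expansion is sin(x+y) = sin(x)cos(y) + cos(x)sin(y); sine is not additive.

Conclusion: No, this is NOT an identity.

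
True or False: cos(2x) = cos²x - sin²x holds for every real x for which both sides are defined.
Claim: cos(2x) = cos²x - sin²x.
Reasoning: Put y = x in the addition formula cos(x+y) = cos(x)cos(y) - sin(x)sin(y): cos(2x) = cos²x - sin²x.
So the two sides agree for every real x for which both sides are defined.

Conclusion: True.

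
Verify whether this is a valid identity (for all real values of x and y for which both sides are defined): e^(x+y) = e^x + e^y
No, this is NOT an identity.

Claim: e^(x+y) = e^x + e^y.
Test a specific point where both sides are defined: x = 3/2, y = 3.
LHS = e^(x+y) ≈ 90.0171
RHS = e^x + e^y ≈ 24.5672
Since 90.0171 ≠ 24.5672, the equation fails at this point, so it cannot hold for all real values of x and y for which both sides are defined.
The correct rule is e^(x+y) = e^x · e^y (a product, not a sum).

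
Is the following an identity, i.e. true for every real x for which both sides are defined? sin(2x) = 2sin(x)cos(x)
Yes, this is an identity.

Claim: sin(2x) = 2sin(x)cos(x).
Reasoning: Put y = x in the addition formula sin(x+y) = sin(x)cos(y) + cos(x)sin(y): sin(2x) = sin(x)cos(x) + cos(x)sin(x) = 2sin(x)cos(x).
So the two sides agree for every real x for which both sides are defined.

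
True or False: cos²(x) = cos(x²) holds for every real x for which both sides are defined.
False.

Claim: cos²(x) = cos(x²).
Test a specific point where both sides are defined: x = π/4.
LHS = cos²(x) ≈ 0.5000
RHS = cos(x²) ≈ 0.8157
Since 0.5000 ≠ 0.8157, the equation fails at this point, so it cannot hold for every real x for which both sides are defined.
cos²(x) means (cos x)², squaring the output; cos(x²) squares the input. These are different functions.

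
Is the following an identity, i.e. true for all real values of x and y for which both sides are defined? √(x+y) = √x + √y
No, this is NOT an identity.

Claim: √(x+y) = √x + √y.
Test a specific point where both sides are defined: x = 5, y = 2.
LHS = √(x+y) ≈ 2.6458
RHS = √x + √y ≈ 3.6503
Since 2.6458 ≠ 3.6503, the equation fails at this point, so it cannot hold for all real values of x and y for which both sides are defined.
Squaring the right side gives x + 2√(xy) + y, not x + y.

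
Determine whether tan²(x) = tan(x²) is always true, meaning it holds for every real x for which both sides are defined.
Claim: tan²(x) = tan(x²).
Test a specific point where both sides are defined: x = -π/6.
LHS = tan²(x) ≈ 0.3333
RHS = tan(x²) ≈ 0.2812
Since 0.3333 ≠ 0.2812, the equation fails at this point, so it cannot hold for every real x for which both sides are defined.
tan²(x) means (tan x)², squaring the output; tan(x²) squares the input. These are different functions.

Conclusion: No, this is NOT an identity.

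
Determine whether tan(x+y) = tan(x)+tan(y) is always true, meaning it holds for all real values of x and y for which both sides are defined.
No, this is NOT an identity.

Claim: tan(x+y) = tan(x)+tan(y).
Test a specific point where both sides are defined: x = 2π/3, y = π/6.
LHS = tan(x+y) ≈ -0.5774
RHS = tan(x)+tan(y) ≈ -1.1547
Since -0.5774 ≠ -1.1547, the equation fails at this point, so it cannot hold for all real values of x and y for which both sides are defined.
The correct formula is tan(x+y) = (tan(x) + tan(y))/(1 - tan(x)tan(y)).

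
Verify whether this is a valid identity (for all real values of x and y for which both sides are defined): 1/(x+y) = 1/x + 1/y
Claim: 1/(x+y) = 1/x + 1/y.
Test a specific point where both sides are defined: x = -2, y = 4.
LHS = 1/(x+y) ≈ 0.5000
RHS = 1/x + 1/y ≈ -0.2500
Since 0.5000 ≠ -0.2500, the equation fails at this point, so it cannot hold for all real values of x and y for which both sides are defined.
1/x + 1/y = (x+y)/(xy), which is not 1/(x+y).

Conclusion: No, this is NOT an identity.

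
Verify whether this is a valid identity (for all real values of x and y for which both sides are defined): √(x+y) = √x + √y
Claim: √(x+y) = √x + √y.
Test a specific point where both sides are defined: x = 5, y = 4.
LHS = √(x+y) ≈ 3.0000
RHS = √x + √y ≈ 4.2361
Since 3.0000 ≠ 4.2361, the equation fails at this point, so it cannot hold for all real values of x and y for which both sides are defined.
Squaring the right side gives x + 2√(xy) + y, not x + y.

Conclusion: No, this is NOT an identity.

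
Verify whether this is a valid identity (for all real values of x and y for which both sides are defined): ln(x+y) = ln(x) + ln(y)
Claim: ln(x+y) = ln(x) + ln(y).
Test a specific point where both sides are defined: x = 1, y = 4.
LHS = ln(x+y) ≈ 1.6094
RHS = ln(x) + ln(y) ≈ 1.3863
Since 1.6094 ≠ 1.3863, the equation fails at this point, so it cannot hold for all real values of x and y for which both sides are defined.
ln(x) + ln(y) = ln(xy), not ln(x+y).

Conclusion: No, this is NOT an identity.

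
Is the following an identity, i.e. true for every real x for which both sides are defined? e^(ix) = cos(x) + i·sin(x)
Yes, this is an identity.

Claim: e^(ix) = cos(x) + i·sin(x).
Reasoning: Euler's formula. Expand e^(ix) = Σ (ix)^k / k!. Since i² = -1, the even-k terms are Σ (-1)^m x^(2m)/(2m)! = cos(x) and the odd-k terms are i · Σ (-1)^m x^(2m+1)/(2m+1)! = i·sin(x).
So the two sides agree for every real x for which both sides are defined.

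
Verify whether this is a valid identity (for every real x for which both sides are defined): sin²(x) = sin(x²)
No, this is NOT an identity.

Claim: sin²(x) = sin(x²).
Test a specific point where both sides are defined: x = π/4.
LHS = sin²(x) ≈ 0.5000
RHS = sin(x²) ≈ 0.5785
Since 0.5000 ≠ 0.5785, the equation fails at this point, so it cannot hold for every real x for which both sides are defined.
sin²(x) means (sin x)², squaring the output; sin(x²) squares the input. These are different functions.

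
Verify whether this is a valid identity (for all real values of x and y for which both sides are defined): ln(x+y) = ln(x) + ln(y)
No, this is NOT an identity.

Claim: ln(x+y) = ln(x) + ln(y).
Test a specific point where both sides are defined: x = 1, y = 1.
LHS = ln(x+y) ≈ 0.6931
RHS = ln(x) + ln(y) ≈ 0.0000
Since 0.6931 ≠ 0.0000, the equation fails at this point, so it cannot hold for all real values of x and y for which both sides are defined.
ln(x) + ln(y) = ln(xy), not ln(x+y).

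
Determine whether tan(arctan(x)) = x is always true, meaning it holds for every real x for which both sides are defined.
Yes, this is an identity.

Claim: tan(arctan(x)) = x.
Reasoning: For every real x, arctan(x) is by definition the angle in (-π/2, π/2) whose tangent equals x. Taking the tangent of that angle returns x.
So the two sides agree for every real x for which both sides are defined.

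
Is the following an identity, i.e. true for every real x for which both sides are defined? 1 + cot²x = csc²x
Claim: 1 + cot²x = csc²x.
Reasoning: Start from sin²x + cos²x = 1 and divide every term by sin²x (allowed wherever cot x and csc x are defined): 1 + cot²x = 1/sin²x = csc²x.
So the two sides agree for every real x for which both sides are defined.

Conclusion: Yes, this is an identity.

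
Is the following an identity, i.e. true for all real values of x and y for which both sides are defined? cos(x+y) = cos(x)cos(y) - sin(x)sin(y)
Claim: cos(x+y) = cos(x)cos(y) - sin(x)sin(y).
Reasoning: By Euler's formula e^(i(x+y)) = e^(ix)·e^(iy) = (cos x + i·sin x)(cos y + i·sin y). The real part of the left side is cos(x+y); the real part of the product is cos(x)cos(y) - sin(x)sin(y) (since i·i = -1).
So the two sides agree for all real values of x and y for which both sides are defined.

Conclusion: Yes, this is an identity.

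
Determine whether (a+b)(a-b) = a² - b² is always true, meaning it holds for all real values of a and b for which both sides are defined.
Yes, this is an identity.

Claim: (a+b)(a-b) = a² - b².
Reasoning: Expand: (a+b)(a-b) = a² - ab + ba - b² = a² - b² (the cross terms cancel).
So the two sides agree for all real values of a and b for which both sides are defined.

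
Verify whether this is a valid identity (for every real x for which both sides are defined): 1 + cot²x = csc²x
Yes, this is an identity.

Claim: 1 + cot²x = csc²x.
Reasoning: Start from sin²x + cos²x = 1 and divide every term by sin²x (allowed wherever cot x and csc x are defined): 1 + cot²x = 1/sin²x = csc²x.
So the two sides agree for every real x for which both sides are defined.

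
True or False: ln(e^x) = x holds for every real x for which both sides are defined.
True.

Claim: ln(e^x) = x.
Reasoning: ln is the inverse of the exponential: ln(e^x) asks for the exponent p with e^p = e^x, and since e^p is one-to-one that exponent is p = x.
So the two sides agree for every real x for which both sides are defined.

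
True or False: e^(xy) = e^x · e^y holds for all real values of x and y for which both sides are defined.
False.

Claim: e^(xy) = e^x · e^y.
Test a specific point where both sides are defined: x = 1/2, y = -3.
LHS = e^(xy) ≈ 0.2231
RHS = e^x · e^y ≈ 0.0821
Since 0.2231 ≠ 0.0821, the equation fails at this point, so it cannot hold for all real values of x and y for which both sides are defined.
e^x · e^y = e^(x+y), not e^(xy).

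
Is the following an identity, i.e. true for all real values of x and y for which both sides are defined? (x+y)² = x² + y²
Claim: (x+y)² = x² + y².
Test a specific point where both sides are defined: x = 1/2, y = 2.
LHS = (x+y)² ≈ 6.2500
RHS = x² + y² ≈ 4.2500
Since 6.2500 ≠ 4.2500, the equation fails at this point, so it cannot hold for all real values of x and y for which both sides are defined.
The correct expansion is (x+y)² = x² + 2xy + y²; the cross term 2xy is missing.

Conclusion: No, this is NOT an identity.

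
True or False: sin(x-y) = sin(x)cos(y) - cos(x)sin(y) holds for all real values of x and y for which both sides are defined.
True.

Claim: sin(x-y) = sin(x)cos(y) - cos(x)sin(y).
Reasoning: Replace y by -y in sin(x+y) = sin(x)cos(y) + cos(x)sin(y) and use cos(-y) = cos(y), sin(-y) = -sin(y): sin(x-y) = sin(x)cos(y) - cos(x)sin(y).
So the two sides agree for all real values of x and y for which both sides are defined.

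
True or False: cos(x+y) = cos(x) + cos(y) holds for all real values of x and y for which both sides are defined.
False.

Claim: cos(x+y) = cos(x) + cos(y).
Test a specific point where both sides are defined: x = -π/3, y = -π/4.
LHS = cos(x+y) ≈ -0.2588
RHS = cos(x) + cos(y) ≈ 1.2071
Since -0.2588 ≠ 1.2071, the equation fails at this point, so it cannot hold for all real values of x and y for which both sides are defined.
The correct expansion is cos(x+y) = cos(x)cos(y) - sin(x)sin(y); cosine is not additive.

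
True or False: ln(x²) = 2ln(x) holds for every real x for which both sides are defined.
True.

Claim: ln(x²) = 2ln(x).
Reasoning: The right side requires x > 0. For x > 0, x² = (e^(ln x))² = e^(2ln x), so ln(x²) = 2ln(x). (For x < 0 the right side is undefined, so those values are outside the claim.)
So the two sides agree for every real x for which both sides are defined.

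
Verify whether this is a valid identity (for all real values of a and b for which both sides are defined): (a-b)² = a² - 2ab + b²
Claim: (a-b)² = a² - 2ab + b².
Reasoning: Expand: (a-b)² = (a-b)(a-b) = a·a - a·b - b·a + b·b = a² - 2ab + b².
So the two sides agree for all real values of a and b for which both sides are defined.

Conclusion: Yes, this is an identity.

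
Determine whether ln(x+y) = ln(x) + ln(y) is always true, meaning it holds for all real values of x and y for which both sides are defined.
No, this is NOT an identity.

Claim: ln(x+y) = ln(x) + ln(y).
Test a specific point where both sides are defined: x = 4, y = 1.
LHS = ln(x+y) ≈ 1.6094
RHS = ln(x) + ln(y) ≈ 1.3863
Since 1.6094 ≠ 1.3863, the equation fails at this point, so it cannot hold for all real values of x and y for which both sides are defined.
ln(x) + ln(y) = ln(xy), not ln(x+y).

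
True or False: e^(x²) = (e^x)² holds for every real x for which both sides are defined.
False.

Claim: e^(x²) = (e^x)².
Test a specific point where both sides are defined: x = -3.
LHS = e^(x²) ≈ 8103.0839
RHS = (e^x)² ≈ 0.0025
Since 8103.0839 ≠ 0.0025, the equation fails at this point, so it cannot hold for every real x for which both sides are defined.
(e^x)² = e^(2x), and 2x ≠ x² in general.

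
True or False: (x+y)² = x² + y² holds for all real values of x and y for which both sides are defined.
False.

Claim: (x+y)² = x² + y².
Test a specific point where both sides are defined: x = 1/2, y = 1.
LHS = (x+y)² ≈ 2.2500
RHS = x² + y² ≈ 1.2500
Since 2.2500 ≠ 1.2500, the equation fails at this point, so it cannot hold for all real values of x and y for which both sides are defined.
The correct expansion is (x+y)² = x² + 2xy + y²; the cross term 2xy is missing.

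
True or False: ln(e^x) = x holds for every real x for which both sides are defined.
True.

Claim: ln(e^x) = x.
Reasoning: ln is the inverse of the exponential: ln(e^x) asks for the exponent p with e^p = e^x, and since e^p is one-to-one that exponent is p = x.
So the two sides agree for every real x for which both sides are defined.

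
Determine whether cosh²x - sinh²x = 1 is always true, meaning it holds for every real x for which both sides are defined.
Yes, this is an identity.

Claim: cosh²x - sinh²x = 1.
Reasoning: With cosh(x) = (e^x + e^-x)/2 and sinh(x) = (e^x - e^-x)/2: cosh²x = (e^(2x) + 2 + e^(-2x))/4 and sinh²x = (e^(2x) - 2 + e^(-2x))/4. Subtracting leaves 4/4 = 1.
So the two sides agree for every real x for which both sides are defined.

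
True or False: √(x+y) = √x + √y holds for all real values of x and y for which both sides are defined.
False.

Claim: √(x+y) = √x + √y.
Test a specific point where both sides are defined: x = 1/2, y = 2.
LHS = √(x+y) ≈ 1.5811
RHS = √x + √y ≈ 2.1213
Since 1.5811 ≠ 2.1213, the equation fails at this point, so it cannot hold for all real values of x and y for which both sides are defined.
Squaring the right side gives x + 2√(xy) + y, not x + y.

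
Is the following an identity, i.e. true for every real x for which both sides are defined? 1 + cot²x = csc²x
Claim: 1 + cot²x = csc²x.
Reasoning: Start from sin²x + cos²x = 1 and divide every term by sin²x (allowed wherever cot x and csc x are defined): 1 + cot²x = 1/sin²x = csc²x.
So the two sides agree for every real x for which both sides are defined.

Conclusion: Yes, this is an identity.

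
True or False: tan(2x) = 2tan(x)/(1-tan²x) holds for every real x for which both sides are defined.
True.

Claim: tan(2x) = 2tan(x)/(1-tan²x).
Reasoning: tan(2x) = sin(2x)/cos(2x) = 2sin(x)cos(x) / (cos²x - sin²x). Divide numerator and denominator by cos²x: 2tan(x) / (1 - tan²x).
So the two sides agree for every real x for which both sides are defined.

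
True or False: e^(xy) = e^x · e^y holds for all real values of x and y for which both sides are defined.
Claim: e^(xy) = e^x · e^y.
Test a specific point where both sides are defined: x = -3, y = 1.
LHS = e^(xy) ≈ 0.0498
RHS = e^x · e^y ≈ 0.1353
Since 0.0498 ≠ 0.1353, the equation fails at this point, so it cannot hold for all real values of x and y for which both sides are defined.
e^x · e^y = e^(x+y), not e^(xy).

Conclusion: False.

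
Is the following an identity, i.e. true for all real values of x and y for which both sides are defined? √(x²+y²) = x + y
Claim: √(x²+y²) = x + y.
Test a specific point where both sides are defined: x = -1, y = 5.
LHS = √(x²+y²) ≈ 5.0990
RHS = x + y ≈ 4.0000
Since 5.0990 ≠ 4.0000, the equation fails at this point, so it cannot hold for all real values of x and y for which both sides are defined.
(x+y)² = x² + 2xy + y², not x² + y², so the square root does not split this way.

Conclusion: No, this is NOT an identity.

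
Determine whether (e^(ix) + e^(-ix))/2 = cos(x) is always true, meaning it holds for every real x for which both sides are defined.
Claim: (e^(ix) + e^(-ix))/2 = cos(x).
Reasoning: By Euler's formula e^(ix) = cos(x) + i·sin(x) and e^(-ix) = cos(x) - i·sin(x). Adding cancels the sine terms: e^(ix) + e^(-ix) = 2cos(x); divide by 2.
So the two sides agree for every real x for which both sides are defined.

Conclusion: Yes, this is an identity.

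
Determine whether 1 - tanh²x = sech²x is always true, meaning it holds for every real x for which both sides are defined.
Yes, this is an identity.

Claim: 1 - tanh²x = sech²x.
Reasoning: Divide cosh²x - sinh²x = 1 through by cosh²x (never zero): 1 - tanh²x = 1/cosh²x = sech²x.
So the two sides agree for every real x for which both sides are defined.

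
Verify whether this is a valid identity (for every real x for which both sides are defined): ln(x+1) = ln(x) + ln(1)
No, this is NOT an identity.

Claim: ln(x+1) = ln(x) + ln(1).
Test a specific point where both sides are defined: x = 3.
LHS = ln(x+1) ≈ 1.3863
RHS = ln(x) + ln(1) ≈ 1.0986
Since 1.3863 ≠ 1.0986, the equation fails at this point, so it cannot hold for every real x for which both sides are defined.
ln(1) = 0, so the right side is just ln(x), which differs from ln(x+1).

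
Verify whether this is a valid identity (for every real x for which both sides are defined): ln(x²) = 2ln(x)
Yes, this is an identity.

Claim: ln(x²) = 2ln(x).
Reasoning: The right side requires x > 0. For x > 0, x² = (e^(ln x))² = e^(2ln x), so ln(x²) = 2ln(x). (For x < 0 the right side is undefined, so those values are outside the claim.)
So the two sides agree for every real x for which both sides are defined.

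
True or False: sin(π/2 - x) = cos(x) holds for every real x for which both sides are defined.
True.

Claim: sin(π/2 - x) = cos(x).
Reasoning: Use sin(u - v) = sin(u)cos(v) - cos(u)sin(v) with u = π/2, v = x: sin(π/2)cos(x) - cos(π/2)sin(x) = 1·cos(x) - 0·sin(x) = cos(x).
So the two sides agree for every real x for which both sides are defined.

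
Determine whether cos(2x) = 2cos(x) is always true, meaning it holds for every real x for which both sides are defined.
Claim: cos(2x) = 2cos(x).
Test a specific point where both sides are defined: x = π/6.
LHS = cos(2x) ≈ 0.5000
RHS = 2cos(x) ≈ 1.7321
Since 0.5000 ≠ 1.7321, the equation fails at this point, so it cannot hold for every real x for which both sides are defined.
The correct double-angle formula is cos(2x) = cos²x - sin²x.

Conclusion: No, this is NOT an identity.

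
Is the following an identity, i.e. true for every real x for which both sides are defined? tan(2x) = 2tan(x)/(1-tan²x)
Yes, this is an identity.

Claim: tan(2x) = 2tan(x)/(1-tan²x).
Reasoning: tan(2x) = sin(2x)/cos(2x) = 2sin(x)cos(x) / (cos²x - sin²x). Divide numerator and denominator by cos²x: 2tan(x) / (1 - tan²x).
So the two sides agree for every real x for which both sides are defined.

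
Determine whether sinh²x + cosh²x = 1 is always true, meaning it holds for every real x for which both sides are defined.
Claim: sinh²x + cosh²x = 1.
Test a specific point where both sides are defined: x = -2.
LHS = sinh²x + cosh²x ≈ 27.3082
RHS = 1 ≈ 1.0000
Since 27.3082 ≠ 1.0000, the equation fails at this point, so it cannot hold for every real x for which both sides are defined.
The correct hyperbolic identity is cosh²x - sinh²x = 1 (a difference); the sum sinh²x + cosh²x equals cosh(2x).

Conclusion: No, this is NOT an identity.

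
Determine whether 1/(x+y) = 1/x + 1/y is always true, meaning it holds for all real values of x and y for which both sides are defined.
No, this is NOT an identity.

Claim: 1/(x+y) = 1/x + 1/y.
Test a specific point where both sides are defined: x = 3/2, y = -1.
LHS = 1/(x+y) ≈ 2.0000
RHS = 1/x + 1/y ≈ -0.3333
Since 2.0000 ≠ -0.3333, the equation fails at this point, so it cannot hold for all real values of x and y for which both sides are defined.
1/x + 1/y = (x+y)/(xy), which is not 1/(x+y).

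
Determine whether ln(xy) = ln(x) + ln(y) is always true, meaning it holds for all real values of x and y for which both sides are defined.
Yes, this is an identity.

Claim: ln(xy) = ln(x) + ln(y).
Reasoning: Both sides are simultaneously defined only when x, y > 0. Write x = e^p, y = e^q (p = ln x, q = ln y). Then xy = e^p · e^q = e^(p+q), so ln(xy) = p + q = ln(x) + ln(y).
So the two sides agree for all real values of x and y for which both sides are defined.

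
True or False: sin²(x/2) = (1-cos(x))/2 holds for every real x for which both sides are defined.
True.

Claim: sin²(x/2) = (1-cos(x))/2.
Reasoning: Use cos(2θ) = 1 - 2sin²θ with θ = x/2: cos(x) = 1 - 2sin²(x/2). Solving for sin²(x/2) gives (1 - cos(x))/2.
So the two sides agree for every real x for which both sides are defined.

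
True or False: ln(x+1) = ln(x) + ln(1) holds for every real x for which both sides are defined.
False.

Claim: ln(x+1) = ln(x) + ln(1).
Test a specific point where both sides are defined: x = 1.
LHS = ln(x+1) ≈ 0.6931
RHS = ln(x) + ln(1) ≈ 0.0000
Since 0.6931 ≠ 0.0000, the equation fails at this point, so it cannot hold for every real x for which both sides are defined.
ln(1) = 0, so the right side is just ln(x), which differs from ln(x+1).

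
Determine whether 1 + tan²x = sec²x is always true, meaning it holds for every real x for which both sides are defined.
Yes, this is an identity.

Claim: 1 + tan²x = sec²x.
Reasoning: Start from sin²x + cos²x = 1 and divide every term by cos²x (allowed wherever tan x and sec x are defined): tan²x + 1 = 1/cos²x = sec²x.
So the two sides agree for every real x for which both sides are defined.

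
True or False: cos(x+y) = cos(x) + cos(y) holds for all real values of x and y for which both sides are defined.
False.

Claim: cos(x+y) = cos(x) + cos(y).
Test a specific point where both sides are defined: x = π/3, y = 3π/4.
LHS = cos(x+y) ≈ -0.9659
RHS = cos(x) + cos(y) ≈ -0.2071
Since -0.9659 ≠ -0.2071, the equation fails at this point, so it cannot hold for all real values of x and y for which both sides are defined.
The correct expansion is cos(x+y) = cos(x)cos(y) - sin(x)sin(y); cosine is not additive.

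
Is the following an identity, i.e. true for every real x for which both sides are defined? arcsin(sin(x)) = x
Claim: arcsin(sin(x)) = x.
Test a specific point where both sides are defined: x = 2π/3.
LHS = arcsin(sin(x)) ≈ 1.0472
RHS = x ≈ 2.0944
Since 1.0472 ≠ 2.0944, the equation fails at this point, so it cannot hold for every real x for which both sides are defined.
arcsin only returns values in [-π/2, π/2], so arcsin(sin(x)) = x holds only for x in that interval, not for all real x.

Conclusion: No, this is NOT an identity.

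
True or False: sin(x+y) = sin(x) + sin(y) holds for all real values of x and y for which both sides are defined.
False.

Claim: sin(x+y) = sin(x) + sin(y).
Test a specific point where both sides are defined: x = 2π/3, y = π/6.
LHS = sin(x+y) ≈ 0.5000
RHS = sin(x) + sin(y) ≈ 1.3660
Since 0.5000 ≠ 1.3660, the equation fails at this point, so it cannot hold for all real values of x and y for which both sides are defined.
The correct expansion is sin(x+y) = sin(x)cos(y) + cos(x)sin(y); sine is not additive.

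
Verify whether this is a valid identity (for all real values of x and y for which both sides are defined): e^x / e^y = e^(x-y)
Claim: e^x / e^y = e^(x-y).
Reasoning: 1/e^y = e^(-y), so e^x / e^y = e^x · e^(-y) = e^(x + (-y)) = e^(x-y) by the product rule for exponents.
So the two sides agree for all real values of x and y for which both sides are defined.

Conclusion: Yes, this is an identity.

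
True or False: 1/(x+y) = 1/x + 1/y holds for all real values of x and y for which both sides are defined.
False.

Claim: 1/(x+y) = 1/x + 1/y.
Test a specific point where both sides are defined: x = 2, y = -1.
LHS = 1/(x+y) ≈ 1.0000
RHS = 1/x + 1/y ≈ -0.5000
Since 1.0000 ≠ -0.5000, the equation fails at this point, so it cannot hold for all real values of x and y for which both sides are defined.
1/x + 1/y = (x+y)/(xy), which is not 1/(x+y).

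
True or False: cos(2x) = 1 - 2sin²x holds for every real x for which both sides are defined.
True.

Claim: cos(2x) = 1 - 2sin²x.
Reasoning: cos(2x) = cos²x - sin²x. Replace cos²x by 1 - sin²x: (1 - sin²x) - sin²x = 1 - 2sin²x.
So the two sides agree for every real x for which both sides are defined.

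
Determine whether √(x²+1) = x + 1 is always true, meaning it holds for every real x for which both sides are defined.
Claim: √(x²+1) = x + 1.
Test a specific point where both sides are defined: x = 5.
LHS = √(x²+1) ≈ 5.0990
RHS = x + 1 ≈ 6.0000
Since 5.0990 ≠ 6.0000, the equation fails at this point, so it cannot hold for every real x for which both sides are defined.
(x+1)² = x² + 2x + 1 ≠ x² + 1 unless x = 0.

Conclusion: No, this is NOT an identity.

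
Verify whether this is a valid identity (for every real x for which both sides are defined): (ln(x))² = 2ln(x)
No, this is NOT an identity.

Claim: (ln(x))² = 2ln(x).
Test a specific point where both sides are defined: x = 2.
LHS = (ln(x))² ≈ 0.4805
RHS = 2ln(x) ≈ 1.3863
Since 0.4805 ≠ 1.3863, the equation fails at this point, so it cannot hold for every real x for which both sides are defined.
2ln(x) equals ln(x²), which is not the same as (ln x)².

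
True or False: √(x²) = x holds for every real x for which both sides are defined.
False.

Claim: √(x²) = x.
Test a specific point where both sides are defined: x = -2.
LHS = √(x²) ≈ 2.0000
RHS = x ≈ -2.0000
Since 2.0000 ≠ -2.0000, the equation fails at this point, so it cannot hold for every real x for which both sides are defined.
√(x²) = |x|, which differs from x whenever x < 0 (both sides are defined for every real x).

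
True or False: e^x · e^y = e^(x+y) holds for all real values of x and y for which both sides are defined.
True.

Claim: e^x · e^y = e^(x+y).
Reasoning: This is the law of exponents for a common base: multiplying powers adds exponents. E.g. from the series, (Σ x^j/j!)(Σ y^k/k!) = Σ_m (Σ_{j+k=m} x^j y^k/(j!k!)) = Σ_m (x+y)^m/m! by the binomial theorem.
So the two sides agree for all real values of x and y for which both sides are defined.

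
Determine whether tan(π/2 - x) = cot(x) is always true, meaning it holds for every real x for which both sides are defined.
Yes, this is an identity.

Claim: tan(π/2 - x) = cot(x).
Reasoning: tan(π/2 - x) = sin(π/2 - x)/cos(π/2 - x) = cos(x)/sin(x) = cot(x), using the cofunction identities sin(π/2 - x) = cos(x) and cos(π/2 - x) = sin(x).
So the two sides agree for every real x for which both sides are defined.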